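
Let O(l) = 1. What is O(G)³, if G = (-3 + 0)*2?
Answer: 1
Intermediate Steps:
G = -6 (G = -3*2 = -6)
O(G)³ = 1³ = 1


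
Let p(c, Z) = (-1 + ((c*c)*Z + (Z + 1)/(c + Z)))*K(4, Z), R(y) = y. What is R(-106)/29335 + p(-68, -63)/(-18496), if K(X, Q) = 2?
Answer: 1119352121507/35539000480 ≈ 31.496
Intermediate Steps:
p(c, Z) = -2 + 2*Z*c² + 2*(1 + Z)/(Z + c) (p(c, Z) = (-1 + ((c*c)*Z + (Z + 1)/(c + Z)))*2 = (-1 + (c²*Z + (1 + Z)/(Z + c)))*2 = (-1 + (Z*c² + (1 + Z)/(Z + c)))*2 = (-1 + Z*c² + (1 + Z)/(Z + c))*2 = -2 + 2*Z*c² + 2*(1 + Z)/(Z + c))
R(-106)/29335 + p(-68, -63)/(-18496) = -106/29335 + (2*(1 - 1*(-68) - 63*(-68)³ + (-63)²*(-68)²)/(-63 - 68))/(-18496) = -106*1/29335 + (2*(1 + 68 - 63*(-314432) + 3969*4624)/(-131))*(-1/18496) = -106/29335 + (2*(-1/131)*(1 + 68 + 19809216 + 18352656))*(-1/18496) = -106/29335 + (2*(-1/131)*38161941)*(-1/18496) = -106/29335 - 76323882/131*(-1/18496) = -106/29335 + 38161941/1211488 = 1119352121507/35539000480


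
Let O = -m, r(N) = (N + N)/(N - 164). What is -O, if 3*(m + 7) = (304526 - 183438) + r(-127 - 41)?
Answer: 10048645/249 ≈ 40356.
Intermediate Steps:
r(N) = 2*N/(-164 + N) (r(N) = (2*N)/(-164 + N) = 2*N/(-164 + N))
m = 10048645/249 (m = -7 + ((304526 - 183438) + 2*(-127 - 41)/(-164 + (-127 - 41)))/3 = -7 + (121088 + 2*(-168)/(-164 - 168))/3 = -7 + (121088 + 2*(-168)/(-332))/3 = -7 + (121088 + 2*(-168)*(-1/332))/3 = -7 + (121088 + 84/83)/3 = -7 + (1/3)*(10050388/83) = -7 + 10050388/249 = 10048645/249 ≈ 40356.)
O = -10048645/249 (O = -1*10048645/249 = -10048645/249 ≈ -40356.)
-O = -1*(-10048645/249) = 10048645/249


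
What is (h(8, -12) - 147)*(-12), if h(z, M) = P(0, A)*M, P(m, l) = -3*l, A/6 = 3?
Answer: -6012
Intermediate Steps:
A = 18 (A = 6*3 = 18)
h(z, M) = -54*M (h(z, M) = (-3*18)*M = -54*M)
(h(8, -12) - 147)*(-12) = (-54*(-12) - 147)*(-12) = (648 - 147)*(-12) = 501*(-12) = -6012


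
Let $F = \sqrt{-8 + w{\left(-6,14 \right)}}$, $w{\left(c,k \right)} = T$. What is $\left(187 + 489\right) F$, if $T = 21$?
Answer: $676 \sqrt{13} \approx 2437.4$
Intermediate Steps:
$w{\left(c,k \right)} = 21$
$F = \sqrt{13}$ ($F = \sqrt{-8 + 21} = \sqrt{13} \approx 3.6056$)
$\left(187 + 489\right) F = \left(187 + 489\right) \sqrt{13} = 676 \sqrt{13}$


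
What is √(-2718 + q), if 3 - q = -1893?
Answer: I*√822 ≈ 28.671*I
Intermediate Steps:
q = 1896 (q = 3 - 1*(-1893) = 3 + 1893 = 1896)
√(-2718 + q) = √(-2718 + 1896) = √(-822) = I*√822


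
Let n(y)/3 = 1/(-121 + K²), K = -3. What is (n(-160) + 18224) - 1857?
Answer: 1833101/112 ≈ 16367.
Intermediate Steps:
n(y) = -3/112 (n(y) = 3/(-121 + (-3)²) = 3/(-121 + 9) = 3/(-112) = 3*(-1/112) = -3/112)
(n(-160) + 18224) - 1857 = (-3/112 + 18224) - 1857 = 2041085/112 - 1857 = 1833101/112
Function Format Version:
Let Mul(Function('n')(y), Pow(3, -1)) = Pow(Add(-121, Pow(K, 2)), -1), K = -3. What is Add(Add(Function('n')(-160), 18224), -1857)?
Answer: Rational(1833101, 112) ≈ 16367.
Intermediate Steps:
Function('n')(y) = Rational(-3, 112) (Function('n')(y) = Mul(3, Pow(Add(-121, Pow(-3, 2)), -1)) = Mul(3, Pow(Add(-121, 9), -1)) = Mul(3, Pow(-112, -1)) = Mul(3, Rational(-1, 112)) = Rational(-3, 112))
Add(Add(Function('n')(-160), 18224), -1857) = Add(Add(Rational(-3, 112), 18224), -1857) = Add(Rational(2041085, 112), -1857) = Rational(1833101, 112)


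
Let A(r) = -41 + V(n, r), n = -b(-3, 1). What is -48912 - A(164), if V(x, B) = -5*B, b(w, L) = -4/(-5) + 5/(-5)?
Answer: -48051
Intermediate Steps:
b(w, L) = -1/5 (b(w, L) = -4*(-1/5) + 5*(-1/5) = 4/5 - 1 = -1/5)
n = 1/5 (n = -1*(-1/5) = 1/5 ≈ 0.20000)
A(r) = -41 - 5*r
-48912 - A(164) = -48912 - (-41 - 5*164) = -48912 - (-41 - 820) = -48912 - 1*(-861) = -48912 + 861 = -48051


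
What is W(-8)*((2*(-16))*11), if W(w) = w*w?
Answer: -22528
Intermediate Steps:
W(w) = w²
W(-8)*((2*(-16))*11) = (-8)²*((2*(-16))*11) = 64*(-32*11) = 64*(-352) = -22528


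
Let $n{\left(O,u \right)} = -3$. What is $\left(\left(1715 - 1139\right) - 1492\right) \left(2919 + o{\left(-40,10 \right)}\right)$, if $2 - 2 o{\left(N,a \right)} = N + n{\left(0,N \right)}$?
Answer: $-2694414$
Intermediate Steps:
$o{\left(N,a \right)} = \frac{5}{2} - \frac{N}{2}$ ($o{\left(N,a \right)} = 1 - \frac{N - 3}{2} = 1 - \frac{-3 + N}{2} = 1 - \left(- \frac{3}{2} + \frac{N}{2}\right) = \frac{5}{2} - \frac{N}{2}$)
$\left(\left(1715 - 1139\right) - 1492\right) \left(2919 + o{\left(-40,10 \right)}\right) = \left(\left(1715 - 1139\right) - 1492\right) \left(2919 + \left(\frac{5}{2} - -20\right)\right) = \left(576 - 1492\right) \left(2919 + \left(\frac{5}{2} + 20\right)\right) = - 916 \left(2919 + \frac{45}{2}\right) = \left(-916\right) \frac{5883}{2} = -2694414$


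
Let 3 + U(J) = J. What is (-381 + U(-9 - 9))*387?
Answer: -155574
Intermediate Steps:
U(J) = -3 + J
(-381 + U(-9 - 9))*387 = (-381 + (-3 + (-9 - 9)))*387 = (-381 + (-3 - 18))*387 = (-381 - 21)*387 = -402*387 = -155574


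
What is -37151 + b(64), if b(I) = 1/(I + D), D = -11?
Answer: -1969002/53 ≈ -37151.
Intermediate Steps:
b(I) = 1/(-11 + I) (b(I) = 1/(I - 11) = 1/(-11 + I))
-37151 + b(64) = -37151 + 1/(-11 + 64) = -37151 + 1/53 = -1969002/53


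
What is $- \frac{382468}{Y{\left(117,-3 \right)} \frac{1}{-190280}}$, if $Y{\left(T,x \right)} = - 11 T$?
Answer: $- \frac{72776011040}{1287} \approx -5.6547 \cdot 10^{7}$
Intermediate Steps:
$- \frac{382468}{Y{\left(117,-3 \right)} \frac{1}{-190280}} = - \frac{382468}{\left(-11\right) 117 \frac{1}{-190280}} = - \frac{382468}{\left(-1287\right) \left(- \frac{1}{190280}\right)} = - \frac{382468}{\frac{1287}{190280}} = \left(-382468\right) \frac{190280}{1287} = - \frac{72776011040}{1287}$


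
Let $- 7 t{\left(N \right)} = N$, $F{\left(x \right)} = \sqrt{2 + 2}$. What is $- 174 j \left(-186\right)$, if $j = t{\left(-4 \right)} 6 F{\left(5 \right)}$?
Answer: $\frac{1553472}{7} \approx 2.2192 \cdot 10^{5}$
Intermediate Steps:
$F{\left(x \right)} = 2$ ($F{\left(x \right)} = \sqrt{4} = 2$)
$t{\left(N \right)} = - \frac{N}{7}$
$j = \frac{48}{7}$ ($j = \left(- \frac{1}{7}\right) \left(-4\right) 6 \cdot 2 = \frac{4}{7} \cdot 6 \cdot 2 = \frac{24}{7} \cdot 2 = \frac{48}{7} \approx 6.8571$)
$- 174 j \left(-186\right) = \left(-174\right) \frac{48}{7} \left(-186\right) = \left(- \frac{8352}{7}\right) \left(-186\right) = \frac{1553472}{7}$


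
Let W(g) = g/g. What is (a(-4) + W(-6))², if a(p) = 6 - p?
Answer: 121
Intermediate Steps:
W(g) = 1
(a(-4) + W(-6))² = ((6 - 1*(-4)) + 1)² = ((6 + 4) + 1)² = (10 + 1)² = 11² = 121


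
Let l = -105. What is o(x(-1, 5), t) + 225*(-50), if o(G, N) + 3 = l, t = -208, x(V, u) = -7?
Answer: -11358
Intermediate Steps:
o(G, N) = -108 (o(G, N) = -3 - 105 = -108)
o(x(-1, 5), t) + 225*(-50) = -108 + 225*(-50) = -108 - 11250 = -11358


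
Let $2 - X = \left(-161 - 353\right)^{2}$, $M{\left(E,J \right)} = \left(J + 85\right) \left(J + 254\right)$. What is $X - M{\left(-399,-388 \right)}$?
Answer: $-304796$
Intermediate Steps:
$M{\left(E,J \right)} = \left(85 + J\right) \left(254 + J\right)$
$X = -264194$ ($X = 2 - \left(-161 - 353\right)^{2} = 2 - \left(-514\right)^{2} = 2 - 264196 = -264194$)
$X - M{\left(-399,-388 \right)} = -264194 - \left(21590 + \left(-388\right)^{2} + 339 \left(-388\right)\right) = -264194 - \left(21590 + 150544 - 131532\right) = -264194 - 40602 = -304796$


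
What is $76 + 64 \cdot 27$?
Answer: $1804$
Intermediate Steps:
$76 + 64 \cdot 27 = 76 + 1728 = 1804$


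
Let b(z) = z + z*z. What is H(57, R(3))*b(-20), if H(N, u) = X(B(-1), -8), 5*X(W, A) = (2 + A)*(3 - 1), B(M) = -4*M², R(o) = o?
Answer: -912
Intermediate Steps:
b(z) = z + z²
X(W, A) = ⅘ + 2*A/5 (X(W, A) = ((2 + A)*(3 - 1))/5 = ((2 + A)*2)/5 = (4 + 2*A)/5 = ⅘ + 2*A/5)
H(N, u) = -12/5 (H(N, u) = ⅘ + (⅖)*(-8) = ⅘ - 16/5 = -12/5)
H(57, R(3))*b(-20) = -(-48)*(1 - 20) = -(-48)*(-19) = -12/5*380 = -912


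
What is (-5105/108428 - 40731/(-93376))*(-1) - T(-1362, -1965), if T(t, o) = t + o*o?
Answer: -9769867093821313/2531143232 ≈ -3.8599e+6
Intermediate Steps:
T(t, o) = t + o**2
(-5105/108428 - 40731/(-93376))*(-1) - T(-1362, -1965) = (-5105/108428 - 40731/(-93376))*(-1) - (-1362 + (-1965)**2) = (-5105*1/108428 - 40731*(-1/93376))*(-1) - (-1362 + 3861225) = (-5105/108428 + 40731/93376)*(-1) - 1*3859863 = (984924097/2531143232)*(-1) - 3859863 = -984924097/2531143232 - 3859863 = -9769867093821313/2531143232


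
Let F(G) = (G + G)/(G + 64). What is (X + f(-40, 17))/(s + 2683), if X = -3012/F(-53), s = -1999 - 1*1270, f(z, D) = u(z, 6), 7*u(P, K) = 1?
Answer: -116015/217406 ≈ -0.53363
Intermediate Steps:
u(P, K) = ⅐ (u(P, K) = (⅐)*1 = ⅐)
F(G) = 2*G/(64 + G) (F(G) = (2*G)/(64 + G) = 2*G/(64 + G))
f(z, D) = ⅐
s = -3269 (s = -1999 - 1270 = -3269)
X = 16566/53 (X = -3012/(2*(-53)/(64 - 53)) = -3012/(2*(-53)/11) = -3012/(2*(-53)*(1/11)) = -3012/(-106/11) = -3012*(-11/106) = 16566/53 ≈ 312.57)
(X + f(-40, 17))/(s + 2683) = (16566/53 + ⅐)/(-3269 + 2683) = (116015/371)/(-586) = (116015/371)*(-1/586) = -116015/217406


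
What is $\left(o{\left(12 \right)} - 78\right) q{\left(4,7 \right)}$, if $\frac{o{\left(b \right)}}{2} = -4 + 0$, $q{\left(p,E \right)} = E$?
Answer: $-602$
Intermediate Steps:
$o{\left(b \right)} = -8$ ($o{\left(b \right)} = 2 \left(-4 + 0\right) = 2 \left(-4\right) = -8$)
$\left(o{\left(12 \right)} - 78\right) q{\left(4,7 \right)} = \left(-8 - 78\right) 7 = \left(-86\right) 7 = -602$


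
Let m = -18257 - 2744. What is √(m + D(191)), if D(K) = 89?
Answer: 4*I*√1307 ≈ 144.61*I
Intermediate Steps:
m = -21001
√(m + D(191)) = √(-21001 + 89) = √(-20912) = 4*I*√1307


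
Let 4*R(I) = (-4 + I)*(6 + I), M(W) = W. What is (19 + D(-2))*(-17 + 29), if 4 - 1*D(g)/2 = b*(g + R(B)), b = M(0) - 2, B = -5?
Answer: 120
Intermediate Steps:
b = -2 (b = 0 - 2 = -2)
R(I) = (-4 + I)*(6 + I)/4 (R(I) = ((-4 + I)*(6 + I))/4 = (-4 + I)*(6 + I)/4)
D(g) = -1 + 4*g (D(g) = 8 - (-4)*(g + (-6 + (½)*(-5) + (¼)*(-5)²)) = 8 - (-4)*(g + (-6 - 5/2 + (¼)*25)) = 8 - (-4)*(g + (-6 - 5/2 + 25/4)) = 8 - (-4)*(g - 9/4) = 8 - (-4)*(-9/4 + g) = 8 - 2*(9/2 - 2*g) = 8 + (-9 + 4*g) = -1 + 4*g)
(19 + D(-2))*(-17 + 29) = (19 + (-1 + 4*(-2)))*(-17 + 29) = (19 + (-1 - 8))*12 = (19 - 9)*12 = 10*12 = 120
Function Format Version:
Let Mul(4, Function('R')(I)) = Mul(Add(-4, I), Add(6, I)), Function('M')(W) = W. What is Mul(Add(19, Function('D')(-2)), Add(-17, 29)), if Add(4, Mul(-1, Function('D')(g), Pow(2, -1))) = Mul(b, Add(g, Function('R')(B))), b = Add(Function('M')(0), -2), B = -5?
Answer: 120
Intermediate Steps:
b = -2 (b = Add(0, -2) = -2)
Function('R')(I) = Mul(Rational(1, 4), Add(-4, I), Add(6, I)) (Function('R')(I) = Mul(Rational(1, 4), Mul(Add(-4, I), Add(6, I))) = Mul(Rational(1, 4), Add(-4, I), Add(6, I)))
Function('D')(g) = Add(-1, Mul(4, g)) (Function('D')(g) = Add(8, Mul(-2, Mul(-2, Add(g, Add(-6, Mul(Rational(1, 2), -5), Mul(Rational(1, 4), Pow(-5, 2))))))) = Add(8, Mul(-2, Mul(-2, Add(g, Add(-6, Rational(-5, 2), Mul(Rational(1, 4), 25)))))) = Add(8, Mul(-2, Mul(-2, Add(g, Add(-6, Rational(-5, 2), Rational(25, 4)))))) = Add(8, Mul(-2, Mul(-2, Add(g, Rational(-9, 4))))) = Add(8, Mul(-2, Mul(-2, Add(Rational(-9, 4), g)))) = Add(8, Mul(-2, Add(Rational(9, 2), Mul(-2, g)))) = Add(8, Add(-9, Mul(4, g))) = Add(-1, Mul(4, g)))
Mul(Add(19, Function('D')(-2)), Add(-17, 29)) = Mul(Add(19, Add(-1, Mul(4, -2))), Add(-17, 29)) = Mul(Add(19, Add(-1, -8)), 12) = Mul(Add(19, -9), 12) = Mul(10, 12) = 120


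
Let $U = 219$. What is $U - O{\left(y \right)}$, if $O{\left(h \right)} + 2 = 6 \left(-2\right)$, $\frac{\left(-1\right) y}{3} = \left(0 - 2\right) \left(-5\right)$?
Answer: $233$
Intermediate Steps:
$y = -30$ ($y = - 3 \left(0 - 2\right) \left(-5\right) = - 3 \left(\left(-2\right) \left(-5\right)\right) = \left(-3\right) 10 = -30$)
$O{\left(h \right)} = -14$ ($O{\left(h \right)} = -2 + 6 \left(-2\right) = -2 - 12 = -14$)
$U - O{\left(y \right)} = 219 - -14 = 219 + 14 = 233$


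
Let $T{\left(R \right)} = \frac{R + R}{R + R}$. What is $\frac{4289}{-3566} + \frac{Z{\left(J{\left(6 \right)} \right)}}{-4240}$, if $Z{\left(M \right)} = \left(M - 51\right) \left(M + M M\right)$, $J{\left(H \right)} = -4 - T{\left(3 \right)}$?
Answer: $- \frac{177393}{188998} \approx -0.9386$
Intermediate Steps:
$T{\left(R \right)} = 1$ ($T{\left(R \right)} = \frac{2 R}{2 R} = 2 R \frac{1}{2 R} = 1$)
$J{\left(H \right)} = -5$ ($J{\left(H \right)} = -4 - 1 = -5$)
$Z{\left(M \right)} = \left(-51 + M\right) \left(M + M^{2}\right)$
$\frac{4289}{-3566} + \frac{Z{\left(J{\left(6 \right)} \right)}}{-4240} = \frac{4289}{-3566} + \frac{\left(-5\right) \left(-51 + \left(-5\right)^{2} - -250\right)}{-4240} = 4289 \left(- \frac{1}{3566}\right) + - 5 \left(-51 + 25 + 250\right) \left(- \frac{1}{4240}\right) = - \frac{4289}{3566} + \left(-5\right) 224 \left(- \frac{1}{4240}\right) = - \frac{4289}{3566} - - \frac{14}{53} = - \frac{4289}{3566} + \frac{14}{53} = - \frac{177393}{188998}$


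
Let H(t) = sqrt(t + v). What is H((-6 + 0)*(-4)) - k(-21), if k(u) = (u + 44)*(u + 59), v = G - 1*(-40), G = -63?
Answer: -873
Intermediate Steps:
v = -23 (v = -63 - 1*(-40) = -63 + 40 = -23)
k(u) = (44 + u)*(59 + u)
H(t) = sqrt(-23 + t) (H(t) = sqrt(t - 23) = sqrt(-23 + t))
H((-6 + 0)*(-4)) - k(-21) = sqrt(-23 + (-6 + 0)*(-4)) - (2596 + (-21)**2 + 103*(-21)) = sqrt(-23 - 6*(-4)) - (2596 + 441 - 2163) = sqrt(-23 + 24) - 1*874 = sqrt(1) - 874 = 1 - 874 = -873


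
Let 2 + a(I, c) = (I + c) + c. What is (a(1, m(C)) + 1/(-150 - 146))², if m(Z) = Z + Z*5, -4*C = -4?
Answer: 10595025/87616 ≈ 120.93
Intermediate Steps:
C = 1 (C = -¼*(-4) = 1)
m(Z) = 6*Z (m(Z) = Z + 5*Z = 6*Z)
a(I, c) = -2 + I + 2*c (a(I, c) = -2 + ((I + c) + c) = -2 + (I + 2*c) = -2 + I + 2*c)
(a(1, m(C)) + 1/(-150 - 146))² = ((-2 + 1 + 2*(6*1)) + 1/(-150 - 146))² = ((-2 + 1 + 2*6) + 1/(-296))² = ((-2 + 1 + 12) - 1/296)² = (11 - 1/296)² = (3255/296)² = 10595025/87616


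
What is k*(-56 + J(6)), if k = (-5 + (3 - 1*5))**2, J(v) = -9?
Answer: -3185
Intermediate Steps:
k = 49 (k = (-5 + (3 - 5))**2 = (-5 - 2)**2 = (-7)**2 = 49)
k*(-56 + J(6)) = 49*(-56 - 9) = 49*(-65) = -3185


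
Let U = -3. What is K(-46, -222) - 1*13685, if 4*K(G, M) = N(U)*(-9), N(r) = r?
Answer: -54713/4 ≈ -13678.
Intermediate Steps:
K(G, M) = 27/4 (K(G, M) = (-3*(-9))/4 = (1/4)*27 = 27/4)
K(-46, -222) - 1*13685 = 27/4 - 1*13685 = 27/4 - 13685 = -54713/4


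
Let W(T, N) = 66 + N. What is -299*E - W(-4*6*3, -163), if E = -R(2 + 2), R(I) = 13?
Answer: 3984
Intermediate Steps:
E = -13 (E = -1*13 = -13)
-299*E - W(-4*6*3, -163) = -299*(-13) - (66 - 163) = 3887 - 1*(-97) = 3887 + 97 = 3984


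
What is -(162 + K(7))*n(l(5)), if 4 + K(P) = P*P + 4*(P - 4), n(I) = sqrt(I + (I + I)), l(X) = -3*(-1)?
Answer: -657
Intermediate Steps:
l(X) = 3
n(I) = sqrt(3)*sqrt(I) (n(I) = sqrt(I + 2*I) = sqrt(3*I) = sqrt(3)*sqrt(I))
K(P) = -20 + P**2 + 4*P (K(P) = -4 + (P*P + 4*(P - 4)) = -4 + (P**2 + 4*(-4 + P)) = -4 + (P**2 + (-16 + 4*P)) = -4 + (-16 + P**2 + 4*P) = -20 + P**2 + 4*P)
-(162 + K(7))*n(l(5)) = -(162 + (-20 + 7**2 + 4*7))*sqrt(3)*sqrt(3) = -(162 + (-20 + 49 + 28))*3 = -(162 + 57)*3 = -219*3 = -1*657 = -657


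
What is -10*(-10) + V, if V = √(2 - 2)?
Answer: 100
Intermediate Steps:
V = 0 (V = √0 = 0)
-10*(-10) + V = -10*(-10) + 0 = 100 + 0 = 100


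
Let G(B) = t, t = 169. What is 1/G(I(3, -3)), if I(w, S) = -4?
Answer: 1/169 ≈ 0.0059172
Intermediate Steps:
G(B) = 169
1/G(I(3, -3)) = 1/169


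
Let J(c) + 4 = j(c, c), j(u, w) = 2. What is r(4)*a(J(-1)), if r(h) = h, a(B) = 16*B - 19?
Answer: -204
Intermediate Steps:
J(c) = -2 (J(c) = -4 + 2 = -2)
a(B) = -19 + 16*B
r(4)*a(J(-1)) = 4*(-19 + 16*(-2)) = 4*(-19 - 32) = 4*(-51) = -204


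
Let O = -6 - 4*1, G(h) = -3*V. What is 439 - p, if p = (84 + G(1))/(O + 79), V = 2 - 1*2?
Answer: 10069/23 ≈ 437.78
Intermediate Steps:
V = 0 (V = 2 - 2 = 0)
G(h) = 0 (G(h) = -3*0 = 0)
O = -10 (O = -6 - 4 = -10)
p = 28/23 (p = (84 + 0)/(-10 + 79) = 84/69 = 84*(1/69) = 28/23 ≈ 1.2174)
439 - p = 439 - 1*28/23 = 439 - 28/23 = 10069/23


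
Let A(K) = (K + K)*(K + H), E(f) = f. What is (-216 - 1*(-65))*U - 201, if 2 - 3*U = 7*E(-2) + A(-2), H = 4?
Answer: -1409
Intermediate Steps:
A(K) = 2*K*(4 + K) (A(K) = (K + K)*(K + 4) = (2*K)*(4 + K) = 2*K*(4 + K))
U = 8 (U = ⅔ - (7*(-2) + 2*(-2)*(4 - 2))/3 = ⅔ - (-14 + 2*(-2)*2)/3 = ⅔ - (-14 - 8)/3 = ⅔ - ⅓*(-22) = ⅔ + 22/3 = 8)
(-216 - 1*(-65))*U - 201 = (-216 - 1*(-65))*8 - 201 = (-216 + 65)*8 - 201 = -151*8 - 201 = -1208 - 201 = -1409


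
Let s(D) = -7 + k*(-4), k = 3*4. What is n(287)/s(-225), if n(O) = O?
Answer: -287/55 ≈ -5.2182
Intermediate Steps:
k = 12
s(D) = -55 (s(D) = -7 + 12*(-4) = -7 - 48 = -55)
n(287)/s(-225) = 287/(-55) = 287*(-1/55) = -287/55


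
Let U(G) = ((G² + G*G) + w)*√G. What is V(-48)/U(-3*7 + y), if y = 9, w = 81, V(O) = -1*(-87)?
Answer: -29*I*√3/738 ≈ -0.068062*I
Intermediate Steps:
V(O) = 87
U(G) = √G*(81 + 2*G²) (U(G) = ((G² + G*G) + 81)*√G = ((G² + G²) + 81)*√G = (2*G² + 81)*√G = (81 + 2*G²)*√G = √G*(81 + 2*G²))
V(-48)/U(-3*7 + y) = 87/((√(-3*7 + 9)*(81 + 2*(-3*7 + 9)²))) = 87/((√(-21 + 9)*(81 + 2*(-21 + 9)²))) = 87/((√(-12)*(81 + 2*(-12)²))) = 87/(((2*I*√3)*(81 + 2*144))) = 87/(((2*I*√3)*(81 + 288))) = 87/(((2*I*√3)*369)) = 87/((738*I*√3)) = 87*(-I*√3/2214) = -29*I*√3/738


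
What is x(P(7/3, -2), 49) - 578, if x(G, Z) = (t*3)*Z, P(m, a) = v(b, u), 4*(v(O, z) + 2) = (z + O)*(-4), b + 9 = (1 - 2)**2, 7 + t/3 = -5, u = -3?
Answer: -5870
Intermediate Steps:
t = -36 (t = -21 + 3*(-5) = -21 - 15 = -36)
b = -8 (b = -9 + (1 - 2)**2 = -9 + (-1)**2 = -9 + 1 = -8)
v(O, z) = -2 - O - z (v(O, z) = -2 + ((z + O)*(-4))/4 = -2 + ((O + z)*(-4))/4 = -2 + (-4*O - 4*z)/4 = -2 + (-O - z) = -2 - O - z)
P(m, a) = 9 (P(m, a) = -2 - 1*(-8) - 1*(-3) = -2 + 8 + 3 = 9)
x(G, Z) = -108*Z (x(G, Z) = (-36*3)*Z = -108*Z)
x(P(7/3, -2), 49) - 578 = -108*49 - 578 = -5292 - 578 = -5870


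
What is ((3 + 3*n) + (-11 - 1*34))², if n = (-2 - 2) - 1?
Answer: 3249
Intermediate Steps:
n = -5 (n = -4 - 1 = -5)
((3 + 3*n) + (-11 - 1*34))² = ((3 + 3*(-5)) + (-11 - 1*34))² = ((3 - 15) + (-11 - 34))² = (-12 - 45)² = (-57)² = 3249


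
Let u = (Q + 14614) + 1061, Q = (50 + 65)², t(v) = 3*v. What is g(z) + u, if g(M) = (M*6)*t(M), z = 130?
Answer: 333100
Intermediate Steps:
g(M) = 18*M² (g(M) = (M*6)*(3*M) = (6*M)*(3*M) = 18*M²)
Q = 13225 (Q = 115² = 13225)
u = 28900 (u = (13225 + 14614) + 1061 = 27839 + 1061 = 28900)
g(z) + u = 18*130² + 28900 = 18*16900 + 28900 = 304200 + 28900 = 333100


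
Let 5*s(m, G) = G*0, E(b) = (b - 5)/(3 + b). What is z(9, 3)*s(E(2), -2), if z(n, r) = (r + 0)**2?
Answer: 0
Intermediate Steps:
E(b) = (-5 + b)/(3 + b)
s(m, G) = 0 (s(m, G) = (G*0)/5 = (1/5)*0 = 0)
z(n, r) = r**2
z(9, 3)*s(E(2), -2) = 3**2*0 = 9*0 = 0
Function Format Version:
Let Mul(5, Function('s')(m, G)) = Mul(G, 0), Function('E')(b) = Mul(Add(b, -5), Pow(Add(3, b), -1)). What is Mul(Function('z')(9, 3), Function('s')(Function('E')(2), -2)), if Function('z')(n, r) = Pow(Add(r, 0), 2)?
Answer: 0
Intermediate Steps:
Function('E')(b) = Mul(Pow(Add(3, b), -1), Add(-5, b)) (Function('E')(b) = Mul(Add(-5, b), Pow(Add(3, b), -1)) = Mul(Pow(Add(3, b), -1), Add(-5, b)))
Function('s')(m, G) = 0 (Function('s')(m, G) = Mul(Rational(1, 5), Mul(G, 0)) = Mul(Rational(1, 5), 0) = 0)
Function('z')(n, r) = Pow(r, 2)
Mul(Function('z')(9, 3), Function('s')(Function('E')(2), -2)) = Mul(Pow(3, 2), 0) = Mul(9, 0) = 0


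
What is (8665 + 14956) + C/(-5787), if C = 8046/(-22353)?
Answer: 113168045951/4790993 ≈ 23621.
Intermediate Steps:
C = -2682/7451 (C = 8046*(-1/22353) = -2682/7451 ≈ -0.35995)
(8665 + 14956) + C/(-5787) = (8665 + 14956) - 2682/7451/(-5787) = 23621 - 2682/7451*(-1/5787) = 23621 + 298/4790993 = 113168045951/4790993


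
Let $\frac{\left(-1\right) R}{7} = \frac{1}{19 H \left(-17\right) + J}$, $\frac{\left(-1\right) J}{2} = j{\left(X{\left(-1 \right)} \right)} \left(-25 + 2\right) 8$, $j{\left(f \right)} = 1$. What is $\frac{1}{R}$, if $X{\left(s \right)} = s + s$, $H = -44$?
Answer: $- \frac{14580}{7} \approx -2082.9$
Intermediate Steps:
$X{\left(s \right)} = 2 s$
$J = 368$ ($J = - 2 \cdot 1 \left(-25 + 2\right) 8 = - 2 \cdot 1 \left(-23\right) 8 = - 2 \left(\left(-23\right) 8\right) = \left(-2\right) \left(-184\right) = 368$)
$R = - \frac{7}{14580}$ ($R = - \frac{7}{19 \left(-44\right) \left(-17\right) + 368} = - \frac{7}{\left(-836\right) \left(-17\right) + 368} = - \frac{7}{14212 + 368} = - \frac{7}{14580} \approx -0.00048011$)
$\frac{1}{R} = \frac{1}{- \frac{7}{14580}} = - \frac{14580}{7}$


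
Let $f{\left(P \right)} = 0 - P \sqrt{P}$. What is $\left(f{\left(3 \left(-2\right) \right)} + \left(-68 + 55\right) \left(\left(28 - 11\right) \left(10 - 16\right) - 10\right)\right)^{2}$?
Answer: $2119720 + 17472 i \sqrt{6} \approx 2.1197 \cdot 10^{6} + 42798.0 i$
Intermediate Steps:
$f{\left(P \right)} = - P^{\frac{3}{2}}$ ($f{\left(P \right)} = 0 - P^{\frac{3}{2}} = - P^{\frac{3}{2}}$)
$\left(f{\left(3 \left(-2\right) \right)} + \left(-68 + 55\right) \left(\left(28 - 11\right) \left(10 - 16\right) - 10\right)\right)^{2} = \left(- \left(3 \left(-2\right)\right)^{\frac{3}{2}} + \left(-68 + 55\right) \left(\left(28 - 11\right) \left(10 - 16\right) - 10\right)\right)^{2} = \left(- \left(-6\right)^{\frac{3}{2}} - 13 \left(17 \left(-6\right) - 10\right)\right)^{2} = \left(- \left(-6\right) i \sqrt{6} - 13 \left(-102 - 10\right)\right)^{2} = \left(6 i \sqrt{6} - -1456\right)^{2} = \left(6 i \sqrt{6} + 1456\right)^{2} = \left(1456 + 6 i \sqrt{6}\right)^{2}$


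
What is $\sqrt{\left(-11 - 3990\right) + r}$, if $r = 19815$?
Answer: $\sqrt{15814} \approx 125.75$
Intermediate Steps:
$\sqrt{\left(-11 - 3990\right) + r} = \sqrt{\left(-11 - 3990\right) + 19815} = \sqrt{-4001 + 19815} = \sqrt{15814}$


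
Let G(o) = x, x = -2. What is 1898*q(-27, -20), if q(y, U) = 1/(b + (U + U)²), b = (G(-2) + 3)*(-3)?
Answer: 1898/1597 ≈ 1.1885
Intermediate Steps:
G(o) = -2
b = -3 (b = (-2 + 3)*(-3) = 1*(-3) = -3)
q(y, U) = 1/(-3 + 4*U²) (q(y, U) = 1/(-3 + (U + U)²) = 1/(-3 + (2*U)²) = 1/(-3 + 4*U²))
1898*q(-27, -20) = 1898/(-3 + 4*(-20)²) = 1898/(-3 + 4*400) = 1898/(-3 + 1600) = 1898/1597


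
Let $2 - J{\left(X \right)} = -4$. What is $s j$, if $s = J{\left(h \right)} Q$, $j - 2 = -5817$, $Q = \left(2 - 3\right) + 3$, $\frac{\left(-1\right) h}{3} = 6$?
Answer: $-69780$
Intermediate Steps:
$h = -18$ ($h = \left(-3\right) 6 = -18$)
$J{\left(X \right)} = 6$ ($J{\left(X \right)} = 2 - -4 = 2 + 4 = 6$)
$Q = 2$ ($Q = -1 + 3 = 2$)
$j = -5815$ ($j = 2 - 5817 = -5815$)
$s = 12$ ($s = 6 \cdot 2 = 12$)
$s j = 12 \left(-5815\right) = -69780$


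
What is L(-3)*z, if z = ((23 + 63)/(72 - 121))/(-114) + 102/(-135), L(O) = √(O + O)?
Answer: -31009*I*√6/41895 ≈ -1.813*I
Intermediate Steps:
L(O) = √2*√O (L(O) = √(2*O) = √2*√O)
z = -31009/41895 (z = (86/(-49))*(-1/114) + 102*(-1/135) = (86*(-1/49))*(-1/114) - 34/45 = -86/49*(-1/114) - 34/45 = 43/2793 - 34/45 = -31009/41895 ≈ -0.74016)
L(-3)*z = (√2*√(-3))*(-31009/41895) = (√2*(I*√3))*(-31009/41895) = (I*√6)*(-31009/41895) = -31009*I*√6/41895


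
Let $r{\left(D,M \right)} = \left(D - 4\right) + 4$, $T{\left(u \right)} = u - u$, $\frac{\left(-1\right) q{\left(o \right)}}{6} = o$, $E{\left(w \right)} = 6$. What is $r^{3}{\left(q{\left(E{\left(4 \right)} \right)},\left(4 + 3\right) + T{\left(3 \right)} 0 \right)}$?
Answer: $-46656$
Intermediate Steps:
$q{\left(o \right)} = - 6 o$
$T{\left(u \right)} = 0$
$r{\left(D,M \right)} = D$ ($r{\left(D,M \right)} = \left(-4 + D\right) + 4 = D$)
$r^{3}{\left(q{\left(E{\left(4 \right)} \right)},\left(4 + 3\right) + T{\left(3 \right)} 0 \right)} = \left(\left(-6\right) 6\right)^{3} = \left(-36\right)^{3} = -46656$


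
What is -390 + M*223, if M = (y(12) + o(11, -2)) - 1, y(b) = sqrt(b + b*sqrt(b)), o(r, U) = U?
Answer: -1059 + 446*sqrt(3 + 6*sqrt(3)) ≈ 573.16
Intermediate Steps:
y(b) = sqrt(b + b**(3/2))
M = -3 + sqrt(12 + 24*sqrt(3)) (M = (sqrt(12 + 12**(3/2)) - 2) - 1 = (sqrt(12 + 24*sqrt(3)) - 2) - 1 = (-2 + sqrt(12 + 24*sqrt(3))) - 1 = -3 + sqrt(12 + 24*sqrt(3)) ≈ 4.3191)
-390 + M*223 = -390 + (-3 + 2*sqrt(3 + 6*sqrt(3)))*223 = -390 + (-669 + 446*sqrt(3 + 6*sqrt(3))) = -1059 + 446*sqrt(3 + 6*sqrt(3))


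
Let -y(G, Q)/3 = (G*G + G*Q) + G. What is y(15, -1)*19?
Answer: -12825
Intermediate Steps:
y(G, Q) = -3*G - 3*G**2 - 3*G*Q (y(G, Q) = -3*((G*G + G*Q) + G) = -3*((G**2 + G*Q) + G) = -3*(G + G**2 + G*Q) = -3*G - 3*G**2 - 3*G*Q)
y(15, -1)*19 = -3*15*(1 + 15 - 1)*19 = -3*15*15*19 = -675*19 = -12825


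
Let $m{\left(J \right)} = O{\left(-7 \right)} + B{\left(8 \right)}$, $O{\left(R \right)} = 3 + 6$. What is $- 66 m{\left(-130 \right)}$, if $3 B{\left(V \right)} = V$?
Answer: $-770$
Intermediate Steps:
$O{\left(R \right)} = 9$
$B{\left(V \right)} = \frac{V}{3}$
$m{\left(J \right)} = \frac{35}{3}$ ($m{\left(J \right)} = 9 + \frac{1}{3} \cdot 8 = 9 + \frac{8}{3} = \frac{35}{3}$)
$- 66 m{\left(-130 \right)} = \left(-66\right) \frac{35}{3} = -770$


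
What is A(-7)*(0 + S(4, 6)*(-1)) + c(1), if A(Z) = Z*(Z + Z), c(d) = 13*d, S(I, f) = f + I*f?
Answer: -2927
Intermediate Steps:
A(Z) = 2*Z**2 (A(Z) = Z*(2*Z) = 2*Z**2)
A(-7)*(0 + S(4, 6)*(-1)) + c(1) = (2*(-7)**2)*(0 + (6*(1 + 4))*(-1)) + 13*1 = (2*49)*(0 + (6*5)*(-1)) + 13 = 98*(0 + 30*(-1)) + 13 = 98*(0 - 30) + 13 = 98*(-30) + 13 = -2940 + 13 = -2927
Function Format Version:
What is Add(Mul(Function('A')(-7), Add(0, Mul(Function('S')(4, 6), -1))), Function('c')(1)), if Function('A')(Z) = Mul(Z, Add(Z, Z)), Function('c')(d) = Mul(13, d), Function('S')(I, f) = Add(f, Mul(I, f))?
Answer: -2927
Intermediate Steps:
Function('A')(Z) = Mul(2, Pow(Z, 2)) (Function('A')(Z) = Mul(Z, Mul(2, Z)) = Mul(2, Pow(Z, 2)))
Add(Mul(Function('A')(-7), Add(0, Mul(Function('S')(4, 6), -1))), Function('c')(1)) = Add(Mul(Mul(2, Pow(-7, 2)), Add(0, Mul(Mul(6, Add(1, 4)), -1))), Mul(13, 1)) = Add(Mul(Mul(2, 49), Add(0, Mul(Mul(6, 5), -1))), 13) = Add(Mul(98, Add(0, Mul(30, -1))), 13) = Add(Mul(98, Add(0, -30)), 13) = Add(Mul(98, -30), 13) = Add(-2940, 13) = -2927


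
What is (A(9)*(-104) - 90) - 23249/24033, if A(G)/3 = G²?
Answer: -609548195/24033 ≈ -25363.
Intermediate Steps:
A(G) = 3*G²
(A(9)*(-104) - 90) - 23249/24033 = ((3*9²)*(-104) - 90) - 23249/24033 = ((3*81)*(-104) - 90) - 23249/24033 = (243*(-104) - 90) - 1*23249/24033 = (-25272 - 90) - 23249/24033 = -25362 - 23249/24033 = -609548195/24033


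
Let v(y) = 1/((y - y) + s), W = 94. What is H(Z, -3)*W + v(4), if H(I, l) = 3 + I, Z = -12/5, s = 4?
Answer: 1133/20 ≈ 56.650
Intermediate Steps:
Z = -12/5 (Z = -12*⅕ = -12/5 ≈ -2.4000)
v(y) = ¼ (v(y) = 1/((y - y) + 4) = 1/(0 + 4) = 1/4 = ¼)
H(Z, -3)*W + v(4) = (3 - 12/5)*94 + ¼ = (⅗)*94 + ¼ = 282/5 + ¼ = 1133/20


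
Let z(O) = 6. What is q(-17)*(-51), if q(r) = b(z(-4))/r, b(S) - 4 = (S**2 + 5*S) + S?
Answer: 228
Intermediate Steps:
b(S) = 4 + S**2 + 6*S (b(S) = 4 + ((S**2 + 5*S) + S) = 4 + (S**2 + 6*S) = 4 + S**2 + 6*S)
q(r) = 76/r (q(r) = (4 + 6**2 + 6*6)/r = (4 + 36 + 36)/r = 76/r)
q(-17)*(-51) = (76/(-17))*(-51) = (76*(-1/17))*(-51) = -76/17*(-51) = 228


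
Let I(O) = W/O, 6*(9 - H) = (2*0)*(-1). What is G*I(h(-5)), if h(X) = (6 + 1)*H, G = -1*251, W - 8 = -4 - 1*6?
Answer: 502/63 ≈ 7.9683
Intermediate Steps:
W = -2 (W = 8 + (-4 - 1*6) = 8 + (-4 - 6) = 8 - 10 = -2)
H = 9 (H = 9 - 2*0*(-1)/6 = 9 - 0*(-1) = 9 - 1/6*0 = 9 + 0 = 9)
G = -251
h(X) = 63 (h(X) = (6 + 1)*9 = 7*9 = 63)
I(O) = -2/O
G*I(h(-5)) = -(-502)/63 = -251*(-2/63) = 502/63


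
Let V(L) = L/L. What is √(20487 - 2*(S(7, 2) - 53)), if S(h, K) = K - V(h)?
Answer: √20591 ≈ 143.50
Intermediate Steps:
V(L) = 1
S(h, K) = -1 + K (S(h, K) = K - 1*1 = K - 1 = -1 + K)
√(20487 - 2*(S(7, 2) - 53)) = √(20487 - 2*((-1 + 2) - 53)) = √(20487 - 2*(1 - 53)) = √(20487 - 2*(-52)) = √(20487 + 104) = √20591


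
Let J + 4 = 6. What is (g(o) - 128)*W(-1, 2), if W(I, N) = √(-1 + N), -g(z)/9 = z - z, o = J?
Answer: -128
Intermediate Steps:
J = 2 (J = -4 + 6 = 2)
o = 2
g(z) = 0 (g(z) = -9*(z - z) = -9*0 = 0)
(g(o) - 128)*W(-1, 2) = (0 - 128)*√(-1 + 2) = -128*√1 = -128*1 = -128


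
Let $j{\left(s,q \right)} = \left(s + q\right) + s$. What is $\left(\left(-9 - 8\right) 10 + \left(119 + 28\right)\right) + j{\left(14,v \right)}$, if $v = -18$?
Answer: $-13$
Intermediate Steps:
$j{\left(s,q \right)} = q + 2 s$ ($j{\left(s,q \right)} = \left(q + s\right) + s = q + 2 s$)
$\left(\left(-9 - 8\right) 10 + \left(119 + 28\right)\right) + j{\left(14,v \right)} = \left(\left(-9 - 8\right) 10 + \left(119 + 28\right)\right) + \left(-18 + 2 \cdot 14\right) = \left(\left(-17\right) 10 + 147\right) + \left(-18 + 28\right) = \left(-170 + 147\right) + 10 = -23 + 10 = -13$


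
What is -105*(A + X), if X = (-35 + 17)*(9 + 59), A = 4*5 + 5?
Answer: 125895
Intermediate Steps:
A = 25 (A = 20 + 5 = 25)
X = -1224 (X = -18*68 = -1224)
-105*(A + X) = -105*(25 - 1224) = -105*(-1199) = 125895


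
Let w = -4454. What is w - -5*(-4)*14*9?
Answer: -6974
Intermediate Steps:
w - -5*(-4)*14*9 = -4454 - -5*(-4)*14*9 = -4454 - 20*14*9 = -4454 - 280*9 = -4454 - 1*2520 = -4454 - 2520 = -6974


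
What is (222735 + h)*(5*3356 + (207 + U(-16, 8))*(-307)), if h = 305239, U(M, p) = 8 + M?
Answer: -23396111862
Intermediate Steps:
(222735 + h)*(5*3356 + (207 + U(-16, 8))*(-307)) = (222735 + 305239)*(5*3356 + (207 + (8 - 16))*(-307)) = 527974*(16780 + (207 - 8)*(-307)) = 527974*(16780 + 199*(-307)) = 527974*(16780 - 61093) = 527974*(-44313) = -23396111862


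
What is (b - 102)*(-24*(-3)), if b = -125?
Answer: -16344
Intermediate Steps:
(b - 102)*(-24*(-3)) = (-125 - 102)*(-24*(-3)) = -227*72 = -16344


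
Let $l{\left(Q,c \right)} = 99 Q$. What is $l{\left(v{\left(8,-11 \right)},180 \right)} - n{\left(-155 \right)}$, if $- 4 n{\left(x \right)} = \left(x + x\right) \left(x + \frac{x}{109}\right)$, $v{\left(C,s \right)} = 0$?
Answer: $\frac{1321375}{109} \approx 12123.0$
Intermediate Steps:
$n{\left(x \right)} = - \frac{55 x^{2}}{109}$ ($n{\left(x \right)} = - \frac{\left(x + x\right) \left(x + \frac{x}{109}\right)}{4} = - \frac{2 x \left(x + x \frac{1}{109}\right)}{4} = - \frac{2 x \left(x + \frac{x}{109}\right)}{4} = - \frac{2 x \frac{110 x}{109}}{4} = - \frac{\frac{220}{109} x^{2}}{4} = - \frac{55 x^{2}}{109}$)
$l{\left(v{\left(8,-11 \right)},180 \right)} - n{\left(-155 \right)} = 99 \cdot 0 - - \frac{55 \left(-155\right)^{2}}{109} = 0 - \left(- \frac{55}{109}\right) 24025 = 0 - - \frac{1321375}{109} = 0 + \frac{1321375}{109} = \frac{1321375}{109}$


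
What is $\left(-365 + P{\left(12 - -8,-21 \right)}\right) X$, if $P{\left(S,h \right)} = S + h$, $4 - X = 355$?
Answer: $128466$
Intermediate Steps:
$X = -351$ ($X = 4 - 355 = -351$)
$\left(-365 + P{\left(12 - -8,-21 \right)}\right) X = \left(-365 + \left(\left(12 - -8\right) - 21\right)\right) \left(-351\right) = \left(-365 + \left(\left(12 + 8\right) - 21\right)\right) \left(-351\right) = \left(-365 + \left(20 - 21\right)\right) \left(-351\right) = \left(-365 - 1\right) \left(-351\right) = \left(-366\right) \left(-351\right) = 128466$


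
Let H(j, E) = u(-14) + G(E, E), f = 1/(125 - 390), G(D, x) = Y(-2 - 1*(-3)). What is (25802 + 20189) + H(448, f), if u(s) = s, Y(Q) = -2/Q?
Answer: 45975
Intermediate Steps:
G(D, x) = -2 (G(D, x) = -2/(-2 - 1*(-3)) = -2/(-2 + 3) = -2/1 = -2*1 = -2)
f = -1/265 (f = 1/(-265) = -1/265 ≈ -0.0037736)
H(j, E) = -16 (H(j, E) = -14 - 2 = -16)
(25802 + 20189) + H(448, f) = (25802 + 20189) - 16 = 45991 - 16 = 45975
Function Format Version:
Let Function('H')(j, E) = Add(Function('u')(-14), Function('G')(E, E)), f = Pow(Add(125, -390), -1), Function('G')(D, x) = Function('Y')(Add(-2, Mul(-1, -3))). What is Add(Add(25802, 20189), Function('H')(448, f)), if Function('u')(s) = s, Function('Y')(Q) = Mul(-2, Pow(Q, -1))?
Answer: 45975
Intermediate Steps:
Function('G')(D, x) = -2 (Function('G')(D, x) = Mul(-2, Pow(Add(-2, Mul(-1, -3)), -1)) = Mul(-2, Pow(Add(-2, 3), -1)) = Mul(-2, Pow(1, -1)) = Mul(-2, 1) = -2)
f = Rational(-1, 265) (f = Pow(-265, -1) = Rational(-1, 265) ≈ -0.0037736)
Function('H')(j, E) = -16 (Function('H')(j, E) = Add(-14, -2) = -16)
Add(Add(25802, 20189), Function('H')(448, f)) = Add(Add(25802, 20189), -16) = Add(45991, -16) = 45975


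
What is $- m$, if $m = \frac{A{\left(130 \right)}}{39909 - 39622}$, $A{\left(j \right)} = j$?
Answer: $- \frac{130}{287} \approx -0.45296$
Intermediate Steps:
$m = \frac{130}{287}$ ($m = \frac{130}{39909 - 39622} = \frac{130}{287} \approx 0.45296$)
$- m = \left(-1\right) \frac{130}{287} = - \frac{130}{287}$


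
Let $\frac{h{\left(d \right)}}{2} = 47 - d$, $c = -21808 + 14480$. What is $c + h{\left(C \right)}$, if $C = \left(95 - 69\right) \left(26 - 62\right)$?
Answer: $-5362$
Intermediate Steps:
$C = -936$ ($C = 26 \left(-36\right) = -936$)
$c = -7328$
$h{\left(d \right)} = 94 - 2 d$ ($h{\left(d \right)} = 2 \left(47 - d\right) = 94 - 2 d$)
$c + h{\left(C \right)} = -7328 + \left(94 - -1872\right) = -7328 + \left(94 + 1872\right) = -7328 + 1966 = -5362$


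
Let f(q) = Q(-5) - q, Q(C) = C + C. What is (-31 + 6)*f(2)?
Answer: 300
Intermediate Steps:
Q(C) = 2*C
f(q) = -10 - q (f(q) = 2*(-5) - q = -10 - q)
(-31 + 6)*f(2) = (-31 + 6)*(-10 - 1*2) = -25*(-10 - 2) = -25*(-12) = 300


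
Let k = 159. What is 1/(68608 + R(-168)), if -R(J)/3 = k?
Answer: 1/68131 ≈ 1.4678e-5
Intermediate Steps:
R(J) = -477 (R(J) = -3*159 = -477)
1/(68608 + R(-168)) = 1/(68608 - 477) = 1/68131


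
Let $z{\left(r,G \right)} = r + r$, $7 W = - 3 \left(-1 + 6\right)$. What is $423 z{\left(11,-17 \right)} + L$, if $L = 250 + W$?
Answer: $\frac{66877}{7} \approx 9553.9$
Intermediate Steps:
$W = - \frac{15}{7}$ ($W = \frac{\left(-3\right) \left(-1 + 6\right)}{7} = \frac{\left(-3\right) 5}{7} = \frac{1}{7} \left(-15\right) = - \frac{15}{7} \approx -2.1429$)
$z{\left(r,G \right)} = 2 r$
$L = \frac{1735}{7}$ ($L = 250 - \frac{15}{7} = \frac{1735}{7} \approx 247.86$)
$423 z{\left(11,-17 \right)} + L = 423 \cdot 2 \cdot 11 + \frac{1735}{7} = 423 \cdot 22 + \frac{1735}{7} = 9306 + \frac{1735}{7} = \frac{66877}{7}$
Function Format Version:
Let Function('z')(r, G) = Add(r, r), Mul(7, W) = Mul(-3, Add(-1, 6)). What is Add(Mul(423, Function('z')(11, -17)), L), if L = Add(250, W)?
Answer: Rational(66877, 7) ≈ 9553.9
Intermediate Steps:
W = Rational(-15, 7) (W = Mul(Rational(1, 7), Mul(-3, Add(-1, 6))) = Mul(Rational(1, 7), Mul(-3, 5)) = Mul(Rational(1, 7), -15) = Rational(-15, 7) ≈ -2.1429)
Function('z')(r, G) = Mul(2, r)
L = Rational(1735, 7) (L = Add(250, Rational(-15, 7)) = Rational(1735, 7) ≈ 247.86)
Add(Mul(423, Function('z')(11, -17)), L) = Add(Mul(423, Mul(2, 11)), Rational(1735, 7)) = Add(Mul(423, 22), Rational(1735, 7)) = Add(9306, Rational(1735, 7)) = Rational(66877, 7)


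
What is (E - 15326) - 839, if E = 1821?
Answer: -14344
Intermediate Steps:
(E - 15326) - 839 = (1821 - 15326) - 839 = -13505 - 839 = -14344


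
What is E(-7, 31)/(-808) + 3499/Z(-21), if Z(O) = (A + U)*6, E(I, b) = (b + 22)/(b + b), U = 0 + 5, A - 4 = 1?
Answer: 43820681/751440 ≈ 58.316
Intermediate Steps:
A = 5 (A = 4 + 1 = 5)
U = 5
E(I, b) = (22 + b)/(2*b) (E(I, b) = (22 + b)/((2*b)) = (22 + b)*(1/(2*b)) = (22 + b)/(2*b))
Z(O) = 60 (Z(O) = (5 + 5)*6 = 10*6 = 60)
E(-7, 31)/(-808) + 3499/Z(-21) = ((½)*(22 + 31)/31)/(-808) + 3499/60 = ((½)*(1/31)*53)*(-1/808) + 3499*(1/60) = (53/62)*(-1/808) + 3499/60 = -53/50096 + 3499/60 = 43820681/751440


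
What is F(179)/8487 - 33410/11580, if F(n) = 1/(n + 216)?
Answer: -3733416769/1294012890 ≈ -2.8851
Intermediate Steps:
F(n) = 1/(216 + n)
F(179)/8487 - 33410/11580 = 1/((216 + 179)*8487) - 33410/11580 = (1/8487)/395 - 33410*1/11580 = (1/395)*(1/8487) - 3341/1158 = 1/3352365 - 3341/1158 = -3733416769/1294012890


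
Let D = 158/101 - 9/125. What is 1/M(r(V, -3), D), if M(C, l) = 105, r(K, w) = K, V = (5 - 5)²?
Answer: 1/105 ≈ 0.0095238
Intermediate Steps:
V = 0 (V = 0² = 0)
D = 18841/12625 (D = 158*(1/101) - 9*1/125 = 158/101 - 9/125 = 18841/12625 ≈ 1.4924)
1/M(r(V, -3), D) = 1/105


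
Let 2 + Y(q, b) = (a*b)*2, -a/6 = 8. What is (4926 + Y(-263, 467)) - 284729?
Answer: -324637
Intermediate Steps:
a = -48 (a = -6*8 = -48)
Y(q, b) = -2 - 96*b (Y(q, b) = -2 - 48*b*2 = -2 - 96*b)
(4926 + Y(-263, 467)) - 284729 = (4926 + (-2 - 96*467)) - 284729 = (4926 + (-2 - 44832)) - 284729 = (4926 - 44834) - 284729 = -39908 - 284729 = -324637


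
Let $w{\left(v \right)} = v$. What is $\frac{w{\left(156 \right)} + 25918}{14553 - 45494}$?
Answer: $- \frac{26074}{30941} \approx -0.8427$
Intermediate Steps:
$\frac{w{\left(156 \right)} + 25918}{14553 - 45494} = \frac{156 + 25918}{14553 - 45494} = \frac{26074}{-30941} = 26074 \left(- \frac{1}{30941}\right) = - \frac{26074}{30941}$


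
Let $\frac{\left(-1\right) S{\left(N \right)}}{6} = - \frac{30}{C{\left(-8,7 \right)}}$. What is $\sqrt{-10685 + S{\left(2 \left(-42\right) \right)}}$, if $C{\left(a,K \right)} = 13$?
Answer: $\frac{5 i \sqrt{72137}}{13} \approx 103.3 i$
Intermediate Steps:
$S{\left(N \right)} = \frac{180}{13}$ ($S{\left(N \right)} = - 6 \left(- \frac{30}{13}\right) = - 6 \left(\left(-30\right) \frac{1}{13}\right) = \left(-6\right) \left(- \frac{30}{13}\right) = \frac{180}{13}$)
$\sqrt{-10685 + S{\left(2 \left(-42\right) \right)}} = \sqrt{-10685 + \frac{180}{13}} = \sqrt{- \frac{138725}{13}} = \frac{5 i \sqrt{72137}}{13}$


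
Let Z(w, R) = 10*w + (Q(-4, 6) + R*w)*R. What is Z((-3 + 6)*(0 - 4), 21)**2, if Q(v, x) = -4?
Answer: 30206016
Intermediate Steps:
Z(w, R) = 10*w + R*(-4 + R*w) (Z(w, R) = 10*w + (-4 + R*w)*R = 10*w + R*(-4 + R*w))
Z((-3 + 6)*(0 - 4), 21)**2 = (-4*21 + 10*((-3 + 6)*(0 - 4)) + ((-3 + 6)*(0 - 4))*21**2)**2 = (-84 + 10*(3*(-4)) + (3*(-4))*441)**2 = (-84 + 10*(-12) - 12*441)**2 = (-84 - 120 - 5292)**2 = (-5496)**2 = 30206016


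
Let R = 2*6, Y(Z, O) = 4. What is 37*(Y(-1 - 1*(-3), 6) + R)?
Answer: 592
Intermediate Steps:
R = 12
37*(Y(-1 - 1*(-3), 6) + R) = 37*(4 + 12) = 37*16 = 592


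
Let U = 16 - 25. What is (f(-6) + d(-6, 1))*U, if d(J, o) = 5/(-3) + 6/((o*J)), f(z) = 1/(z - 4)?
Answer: 249/10 ≈ 24.900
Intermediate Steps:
f(z) = 1/(-4 + z)
d(J, o) = -5/3 + 6/(J*o) (d(J, o) = 5*(-⅓) + 6/((J*o)) = -5/3 + 6*(1/(J*o)) = -5/3 + 6/(J*o))
U = -9
(f(-6) + d(-6, 1))*U = (1/(-4 - 6) + (-5/3 + 6/(-6*1)))*(-9) = (1/(-10) + (-5/3 + 6*(-⅙)*1))*(-9) = (-⅒ + (-5/3 - 1))*(-9) = (-⅒ - 8/3)*(-9) = -83/30*(-9) = 249/10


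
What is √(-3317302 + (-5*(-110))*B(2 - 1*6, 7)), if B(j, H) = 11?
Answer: 2*I*√827813 ≈ 1819.7*I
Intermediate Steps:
√(-3317302 + (-5*(-110))*B(2 - 1*6, 7)) = √(-3317302 - 5*(-110)*11) = √(-3317302 + 550*11) = √(-3317302 + 6050) = √(-3311252) = 2*I*√827813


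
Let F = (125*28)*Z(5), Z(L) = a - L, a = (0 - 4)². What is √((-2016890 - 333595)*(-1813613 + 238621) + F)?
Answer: 2*√925498777405 ≈ 1.9241e+6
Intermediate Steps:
a = 16 (a = (-4)² = 16)
Z(L) = 16 - L
F = 38500 (F = (125*28)*(16 - 1*5) = 3500*(16 - 5) = 3500*11 = 38500)
√((-2016890 - 333595)*(-1813613 + 238621) + F) = √((-2016890 - 333595)*(-1813613 + 238621) + 38500) = √(-2350485*(-1574992) + 38500) = √(3701995071120 + 38500) = √3701995109620 = 2*√925498777405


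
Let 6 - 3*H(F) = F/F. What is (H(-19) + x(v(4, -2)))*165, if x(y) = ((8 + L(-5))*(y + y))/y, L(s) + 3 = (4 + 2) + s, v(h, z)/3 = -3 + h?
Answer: 2255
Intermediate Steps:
v(h, z) = -9 + 3*h (v(h, z) = 3*(-3 + h) = -9 + 3*h)
L(s) = 3 + s (L(s) = -3 + ((4 + 2) + s) = -3 + (6 + s) = 3 + s)
x(y) = 12 (x(y) = ((8 + (3 - 5))*(y + y))/y = ((8 - 2)*(2*y))/y = (6*(2*y))/y = (12*y)/y = 12)
H(F) = 5/3 (H(F) = 2 - F/(3*F) = 2 - ⅓*1 = 2 - ⅓ = 5/3)
(H(-19) + x(v(4, -2)))*165 = (5/3 + 12)*165 = (41/3)*165 = 2255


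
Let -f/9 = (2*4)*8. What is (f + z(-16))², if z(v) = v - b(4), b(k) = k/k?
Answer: 351649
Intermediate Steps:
b(k) = 1
z(v) = -1 + v (z(v) = v - 1*1 = v - 1 = -1 + v)
f = -576 (f = -9*2*4*8 = -72*8 = -9*64 = -576)
(f + z(-16))² = (-576 + (-1 - 16))² = (-576 - 17)² = (-593)² = 351649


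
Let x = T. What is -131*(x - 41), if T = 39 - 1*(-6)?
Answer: -524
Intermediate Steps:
T = 45 (T = 39 + 6 = 45)
x = 45
-131*(x - 41) = -131*(45 - 41) = -131*4 = -524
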